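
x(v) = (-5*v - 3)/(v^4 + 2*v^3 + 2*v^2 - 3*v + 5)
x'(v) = (-5*v - 3)*(-4*v^3 - 6*v^2 - 4*v + 3)/(v^4 + 2*v^3 + 2*v^2 - 3*v + 5)^2 - 5/(v^4 + 2*v^3 + 2*v^2 - 3*v + 5)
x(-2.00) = 0.37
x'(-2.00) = 0.11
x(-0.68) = 0.05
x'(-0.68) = -0.63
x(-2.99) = 0.20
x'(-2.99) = 0.15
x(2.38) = -0.22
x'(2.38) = 0.23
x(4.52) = -0.04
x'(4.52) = 0.02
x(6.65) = -0.01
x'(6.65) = 0.01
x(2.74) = -0.15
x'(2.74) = 0.14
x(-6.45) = 0.02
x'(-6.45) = 0.01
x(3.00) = -0.12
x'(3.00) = 0.11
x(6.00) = -0.02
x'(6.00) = 0.01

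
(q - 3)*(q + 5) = q^2 + 2*q - 15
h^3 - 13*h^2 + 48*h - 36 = (h - 6)^2*(h - 1)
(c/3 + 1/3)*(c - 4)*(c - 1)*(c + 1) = c^4/3 - c^3 - 5*c^2/3 + c + 4/3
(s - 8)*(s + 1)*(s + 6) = s^3 - s^2 - 50*s - 48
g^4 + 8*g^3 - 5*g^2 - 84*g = g*(g - 3)*(g + 4)*(g + 7)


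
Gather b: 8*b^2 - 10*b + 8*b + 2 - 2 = 8*b^2 - 2*b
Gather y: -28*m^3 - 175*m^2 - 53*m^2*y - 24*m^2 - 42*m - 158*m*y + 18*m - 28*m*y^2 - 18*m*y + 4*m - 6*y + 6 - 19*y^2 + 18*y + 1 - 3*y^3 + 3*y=-28*m^3 - 199*m^2 - 20*m - 3*y^3 + y^2*(-28*m - 19) + y*(-53*m^2 - 176*m + 15) + 7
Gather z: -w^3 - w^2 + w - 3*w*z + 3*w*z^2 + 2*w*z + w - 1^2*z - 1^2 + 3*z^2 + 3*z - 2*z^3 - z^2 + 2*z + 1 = -w^3 - w^2 + 2*w - 2*z^3 + z^2*(3*w + 2) + z*(4 - w)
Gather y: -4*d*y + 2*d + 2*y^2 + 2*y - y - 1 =2*d + 2*y^2 + y*(1 - 4*d) - 1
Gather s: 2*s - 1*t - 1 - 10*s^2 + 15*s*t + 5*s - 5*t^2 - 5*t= -10*s^2 + s*(15*t + 7) - 5*t^2 - 6*t - 1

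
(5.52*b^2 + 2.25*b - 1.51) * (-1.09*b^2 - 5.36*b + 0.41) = -6.0168*b^4 - 32.0397*b^3 - 8.1509*b^2 + 9.0161*b - 0.6191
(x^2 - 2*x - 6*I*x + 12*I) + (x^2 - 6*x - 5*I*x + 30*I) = 2*x^2 - 8*x - 11*I*x + 42*I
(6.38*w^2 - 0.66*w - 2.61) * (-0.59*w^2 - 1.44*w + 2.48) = -3.7642*w^4 - 8.7978*w^3 + 18.3127*w^2 + 2.1216*w - 6.4728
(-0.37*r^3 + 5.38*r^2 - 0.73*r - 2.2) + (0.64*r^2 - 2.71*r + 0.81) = -0.37*r^3 + 6.02*r^2 - 3.44*r - 1.39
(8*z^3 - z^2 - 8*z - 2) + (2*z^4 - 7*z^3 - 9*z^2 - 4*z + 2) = 2*z^4 + z^3 - 10*z^2 - 12*z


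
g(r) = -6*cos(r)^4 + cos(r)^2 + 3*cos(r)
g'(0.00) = 0.00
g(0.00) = -2.00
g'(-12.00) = 5.22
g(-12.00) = 0.20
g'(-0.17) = -3.05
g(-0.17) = -1.73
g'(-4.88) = -3.18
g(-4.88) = 0.52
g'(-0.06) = -1.13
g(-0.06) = -1.97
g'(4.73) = 3.03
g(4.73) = 0.05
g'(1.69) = -2.78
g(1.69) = -0.34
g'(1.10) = -1.49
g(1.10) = 1.31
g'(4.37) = 3.05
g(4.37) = -0.97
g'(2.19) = -5.32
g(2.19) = -2.09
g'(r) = 24*sin(r)*cos(r)^3 - 2*sin(r)*cos(r) - 3*sin(r)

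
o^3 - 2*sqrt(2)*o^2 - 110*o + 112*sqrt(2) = (o - 8*sqrt(2))*(o - sqrt(2))*(o + 7*sqrt(2))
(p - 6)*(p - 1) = p^2 - 7*p + 6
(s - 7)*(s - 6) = s^2 - 13*s + 42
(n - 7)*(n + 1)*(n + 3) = n^3 - 3*n^2 - 25*n - 21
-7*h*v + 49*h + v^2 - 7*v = (-7*h + v)*(v - 7)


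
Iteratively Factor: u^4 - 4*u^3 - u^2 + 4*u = (u - 1)*(u^3 - 3*u^2 - 4*u) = u*(u - 1)*(u^2 - 3*u - 4) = u*(u - 1)*(u + 1)*(u - 4)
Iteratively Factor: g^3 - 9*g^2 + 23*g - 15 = (g - 3)*(g^2 - 6*g + 5) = (g - 5)*(g - 3)*(g - 1)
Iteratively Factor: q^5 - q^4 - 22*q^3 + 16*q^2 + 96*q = (q - 4)*(q^4 + 3*q^3 - 10*q^2 - 24*q) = (q - 4)*(q - 3)*(q^3 + 6*q^2 + 8*q) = (q - 4)*(q - 3)*(q + 2)*(q^2 + 4*q) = q*(q - 4)*(q - 3)*(q + 2)*(q + 4)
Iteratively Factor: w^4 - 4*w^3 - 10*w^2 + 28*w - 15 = (w - 5)*(w^3 + w^2 - 5*w + 3) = (w - 5)*(w - 1)*(w^2 + 2*w - 3) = (w - 5)*(w - 1)^2*(w + 3)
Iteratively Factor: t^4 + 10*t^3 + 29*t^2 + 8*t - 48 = (t + 3)*(t^3 + 7*t^2 + 8*t - 16) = (t + 3)*(t + 4)*(t^2 + 3*t - 4) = (t - 1)*(t + 3)*(t + 4)*(t + 4)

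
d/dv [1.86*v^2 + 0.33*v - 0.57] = 3.72*v + 0.33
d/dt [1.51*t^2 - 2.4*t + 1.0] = 3.02*t - 2.4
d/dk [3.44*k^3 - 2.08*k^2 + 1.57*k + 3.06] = 10.32*k^2 - 4.16*k + 1.57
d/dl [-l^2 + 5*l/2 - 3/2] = 5/2 - 2*l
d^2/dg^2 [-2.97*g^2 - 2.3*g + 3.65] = -5.94000000000000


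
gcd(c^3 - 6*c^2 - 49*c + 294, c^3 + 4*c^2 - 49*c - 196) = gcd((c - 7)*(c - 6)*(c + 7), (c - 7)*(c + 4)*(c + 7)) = c^2 - 49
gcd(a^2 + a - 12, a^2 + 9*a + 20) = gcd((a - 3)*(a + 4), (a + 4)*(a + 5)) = a + 4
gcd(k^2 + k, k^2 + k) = k^2 + k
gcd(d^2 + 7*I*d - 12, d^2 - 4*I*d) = 1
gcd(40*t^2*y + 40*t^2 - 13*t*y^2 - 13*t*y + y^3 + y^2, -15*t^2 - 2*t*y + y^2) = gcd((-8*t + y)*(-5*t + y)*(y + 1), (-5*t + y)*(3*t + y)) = -5*t + y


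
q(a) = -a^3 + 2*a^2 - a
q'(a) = -3*a^2 + 4*a - 1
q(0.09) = -0.07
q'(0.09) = -0.66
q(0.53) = -0.12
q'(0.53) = 0.28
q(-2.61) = 34.01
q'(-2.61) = -31.88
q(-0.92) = 3.39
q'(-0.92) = -7.22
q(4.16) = -41.54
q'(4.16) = -36.28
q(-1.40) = 8.06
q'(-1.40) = -12.48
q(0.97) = -0.00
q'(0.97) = 0.06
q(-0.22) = 0.33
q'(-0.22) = -2.03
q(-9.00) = 900.00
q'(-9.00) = -280.00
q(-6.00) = 294.00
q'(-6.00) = -133.00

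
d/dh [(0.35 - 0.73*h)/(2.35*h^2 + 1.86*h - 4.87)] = (1.7155*h^2 - 1.645*h + 2.9041)/(5.5225*h^4 + 8.742*h^3 - 19.4294*h^2 - 18.1164*h + 23.7169)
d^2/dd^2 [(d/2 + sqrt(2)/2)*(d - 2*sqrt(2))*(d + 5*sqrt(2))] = 3*d + 4*sqrt(2)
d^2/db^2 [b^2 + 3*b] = 2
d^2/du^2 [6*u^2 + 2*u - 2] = 12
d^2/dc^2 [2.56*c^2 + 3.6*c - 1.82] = 5.12000000000000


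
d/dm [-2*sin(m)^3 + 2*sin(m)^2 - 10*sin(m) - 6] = 2*(-3*sin(m)^2 + 2*sin(m) - 5)*cos(m)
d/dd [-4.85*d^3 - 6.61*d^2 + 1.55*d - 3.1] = -14.55*d^2 - 13.22*d + 1.55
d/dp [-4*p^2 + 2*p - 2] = 2 - 8*p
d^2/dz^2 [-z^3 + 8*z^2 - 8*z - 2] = 16 - 6*z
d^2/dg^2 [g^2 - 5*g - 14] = 2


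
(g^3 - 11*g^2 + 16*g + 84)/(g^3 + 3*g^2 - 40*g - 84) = (g - 7)/(g + 7)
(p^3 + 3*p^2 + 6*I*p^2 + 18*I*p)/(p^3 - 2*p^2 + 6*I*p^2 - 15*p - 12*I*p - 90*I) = p/(p - 5)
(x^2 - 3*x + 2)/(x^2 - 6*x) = (x^2 - 3*x + 2)/(x*(x - 6))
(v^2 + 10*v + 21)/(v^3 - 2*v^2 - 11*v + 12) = (v + 7)/(v^2 - 5*v + 4)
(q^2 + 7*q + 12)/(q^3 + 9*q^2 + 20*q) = (q + 3)/(q*(q + 5))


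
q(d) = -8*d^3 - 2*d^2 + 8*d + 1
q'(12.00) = -3496.00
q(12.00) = -14015.00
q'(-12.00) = -3400.00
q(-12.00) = 13441.00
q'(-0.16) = 8.03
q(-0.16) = -0.30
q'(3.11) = -236.57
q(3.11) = -234.11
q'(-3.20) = -224.96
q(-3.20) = 217.06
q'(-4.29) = -416.54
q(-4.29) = 561.50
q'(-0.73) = -1.87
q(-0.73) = -2.79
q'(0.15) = 6.86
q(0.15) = 2.13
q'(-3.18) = -221.98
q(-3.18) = 212.59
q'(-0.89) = -7.45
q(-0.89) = -2.06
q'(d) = -24*d^2 - 4*d + 8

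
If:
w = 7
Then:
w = 7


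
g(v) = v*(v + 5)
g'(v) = 2*v + 5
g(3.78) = 33.19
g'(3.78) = 12.56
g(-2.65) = -6.23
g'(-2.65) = -0.30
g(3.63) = 31.33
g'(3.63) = 12.26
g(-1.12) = -4.35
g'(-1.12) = 2.76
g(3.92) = 34.97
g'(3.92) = 12.84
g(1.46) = 9.43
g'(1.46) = 7.92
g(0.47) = 2.57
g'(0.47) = 5.94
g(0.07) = 0.35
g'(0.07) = 5.14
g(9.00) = 126.00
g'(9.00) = 23.00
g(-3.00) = -6.00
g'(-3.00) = -1.00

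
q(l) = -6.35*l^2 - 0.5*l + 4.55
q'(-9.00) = 113.80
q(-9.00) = -505.30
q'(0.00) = -0.50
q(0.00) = 4.55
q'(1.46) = -19.04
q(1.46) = -9.72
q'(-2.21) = 27.57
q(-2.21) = -25.36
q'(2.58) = -33.27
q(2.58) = -39.01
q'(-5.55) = 69.98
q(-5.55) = -188.27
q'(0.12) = -2.02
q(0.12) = 4.40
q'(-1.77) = 21.98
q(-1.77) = -14.46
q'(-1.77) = 21.98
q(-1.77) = -14.46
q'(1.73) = -22.47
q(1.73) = -15.32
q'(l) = -12.7*l - 0.5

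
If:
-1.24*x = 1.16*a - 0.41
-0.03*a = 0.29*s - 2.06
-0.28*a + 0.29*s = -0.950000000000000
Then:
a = 9.71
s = 6.10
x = -8.75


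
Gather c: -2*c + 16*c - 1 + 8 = 14*c + 7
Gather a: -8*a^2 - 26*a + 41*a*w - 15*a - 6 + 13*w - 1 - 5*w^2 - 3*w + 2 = -8*a^2 + a*(41*w - 41) - 5*w^2 + 10*w - 5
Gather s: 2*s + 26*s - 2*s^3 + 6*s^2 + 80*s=-2*s^3 + 6*s^2 + 108*s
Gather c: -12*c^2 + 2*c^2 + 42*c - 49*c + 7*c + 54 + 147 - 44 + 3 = 160 - 10*c^2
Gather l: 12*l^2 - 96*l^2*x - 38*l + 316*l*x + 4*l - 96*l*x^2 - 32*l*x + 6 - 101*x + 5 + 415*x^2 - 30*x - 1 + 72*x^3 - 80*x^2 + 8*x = l^2*(12 - 96*x) + l*(-96*x^2 + 284*x - 34) + 72*x^3 + 335*x^2 - 123*x + 10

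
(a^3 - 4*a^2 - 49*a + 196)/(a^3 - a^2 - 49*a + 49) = (a - 4)/(a - 1)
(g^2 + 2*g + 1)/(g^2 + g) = (g + 1)/g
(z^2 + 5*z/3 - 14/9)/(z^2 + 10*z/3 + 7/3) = (z - 2/3)/(z + 1)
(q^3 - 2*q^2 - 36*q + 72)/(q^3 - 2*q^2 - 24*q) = (q^2 + 4*q - 12)/(q*(q + 4))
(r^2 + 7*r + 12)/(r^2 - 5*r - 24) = (r + 4)/(r - 8)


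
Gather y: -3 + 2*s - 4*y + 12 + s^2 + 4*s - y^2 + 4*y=s^2 + 6*s - y^2 + 9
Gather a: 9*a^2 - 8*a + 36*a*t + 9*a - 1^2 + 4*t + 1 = 9*a^2 + a*(36*t + 1) + 4*t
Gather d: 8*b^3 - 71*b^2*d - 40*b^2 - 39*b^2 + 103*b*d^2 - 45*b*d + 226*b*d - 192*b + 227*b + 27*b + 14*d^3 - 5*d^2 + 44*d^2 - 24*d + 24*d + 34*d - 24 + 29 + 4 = 8*b^3 - 79*b^2 + 62*b + 14*d^3 + d^2*(103*b + 39) + d*(-71*b^2 + 181*b + 34) + 9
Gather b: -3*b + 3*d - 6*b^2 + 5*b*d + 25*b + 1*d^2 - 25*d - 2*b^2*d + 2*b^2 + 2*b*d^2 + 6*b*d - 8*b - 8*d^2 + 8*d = b^2*(-2*d - 4) + b*(2*d^2 + 11*d + 14) - 7*d^2 - 14*d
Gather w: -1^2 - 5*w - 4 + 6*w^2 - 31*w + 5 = 6*w^2 - 36*w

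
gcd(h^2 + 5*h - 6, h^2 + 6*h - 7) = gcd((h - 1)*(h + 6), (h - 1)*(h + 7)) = h - 1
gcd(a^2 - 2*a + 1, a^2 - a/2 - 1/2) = a - 1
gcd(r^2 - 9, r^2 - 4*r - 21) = r + 3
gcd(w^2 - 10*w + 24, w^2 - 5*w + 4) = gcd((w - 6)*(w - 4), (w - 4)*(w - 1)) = w - 4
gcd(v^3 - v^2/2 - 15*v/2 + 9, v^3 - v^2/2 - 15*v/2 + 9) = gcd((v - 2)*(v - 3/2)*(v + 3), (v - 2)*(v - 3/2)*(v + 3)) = v^3 - v^2/2 - 15*v/2 + 9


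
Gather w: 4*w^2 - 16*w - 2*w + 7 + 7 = 4*w^2 - 18*w + 14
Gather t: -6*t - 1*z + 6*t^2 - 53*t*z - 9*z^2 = 6*t^2 + t*(-53*z - 6) - 9*z^2 - z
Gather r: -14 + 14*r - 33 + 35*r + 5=49*r - 42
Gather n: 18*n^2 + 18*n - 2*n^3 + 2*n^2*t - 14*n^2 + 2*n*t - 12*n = -2*n^3 + n^2*(2*t + 4) + n*(2*t + 6)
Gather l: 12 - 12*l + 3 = 15 - 12*l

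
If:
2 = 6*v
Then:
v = 1/3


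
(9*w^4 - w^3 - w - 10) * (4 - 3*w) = -27*w^5 + 39*w^4 - 4*w^3 + 3*w^2 + 26*w - 40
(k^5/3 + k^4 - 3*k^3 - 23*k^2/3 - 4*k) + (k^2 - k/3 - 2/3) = k^5/3 + k^4 - 3*k^3 - 20*k^2/3 - 13*k/3 - 2/3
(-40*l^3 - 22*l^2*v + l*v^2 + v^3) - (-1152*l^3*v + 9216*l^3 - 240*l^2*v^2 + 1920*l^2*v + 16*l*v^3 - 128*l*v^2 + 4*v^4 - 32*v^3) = 1152*l^3*v - 9256*l^3 + 240*l^2*v^2 - 1942*l^2*v - 16*l*v^3 + 129*l*v^2 - 4*v^4 + 33*v^3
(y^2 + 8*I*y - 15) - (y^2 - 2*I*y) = 10*I*y - 15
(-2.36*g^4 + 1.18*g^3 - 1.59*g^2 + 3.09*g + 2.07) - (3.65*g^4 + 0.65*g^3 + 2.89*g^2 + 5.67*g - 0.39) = -6.01*g^4 + 0.53*g^3 - 4.48*g^2 - 2.58*g + 2.46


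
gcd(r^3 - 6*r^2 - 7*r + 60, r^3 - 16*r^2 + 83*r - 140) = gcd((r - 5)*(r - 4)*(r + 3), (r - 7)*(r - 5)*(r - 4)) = r^2 - 9*r + 20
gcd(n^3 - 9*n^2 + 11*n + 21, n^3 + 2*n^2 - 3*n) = 1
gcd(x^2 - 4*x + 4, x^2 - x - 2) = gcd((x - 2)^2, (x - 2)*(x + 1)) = x - 2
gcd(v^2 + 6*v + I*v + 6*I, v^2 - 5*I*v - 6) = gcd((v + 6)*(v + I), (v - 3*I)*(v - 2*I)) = 1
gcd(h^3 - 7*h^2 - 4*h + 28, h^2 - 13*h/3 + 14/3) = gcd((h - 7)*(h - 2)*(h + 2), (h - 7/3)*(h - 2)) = h - 2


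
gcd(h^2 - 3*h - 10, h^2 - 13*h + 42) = 1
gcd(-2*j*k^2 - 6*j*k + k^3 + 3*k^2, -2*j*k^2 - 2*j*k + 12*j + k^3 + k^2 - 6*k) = 2*j*k + 6*j - k^2 - 3*k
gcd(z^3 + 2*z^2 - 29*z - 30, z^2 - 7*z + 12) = 1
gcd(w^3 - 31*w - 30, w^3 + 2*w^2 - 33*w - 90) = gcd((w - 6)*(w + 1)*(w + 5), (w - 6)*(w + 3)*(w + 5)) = w^2 - w - 30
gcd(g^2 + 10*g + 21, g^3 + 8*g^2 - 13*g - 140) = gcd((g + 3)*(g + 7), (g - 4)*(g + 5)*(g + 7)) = g + 7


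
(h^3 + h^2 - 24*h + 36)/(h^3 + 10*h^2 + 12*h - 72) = (h - 3)/(h + 6)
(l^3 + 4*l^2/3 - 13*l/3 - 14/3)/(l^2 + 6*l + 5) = (3*l^2 + l - 14)/(3*(l + 5))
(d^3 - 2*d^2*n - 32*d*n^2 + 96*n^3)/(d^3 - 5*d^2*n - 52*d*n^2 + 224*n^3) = (d^2 + 2*d*n - 24*n^2)/(d^2 - d*n - 56*n^2)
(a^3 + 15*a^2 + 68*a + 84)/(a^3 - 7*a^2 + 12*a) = (a^3 + 15*a^2 + 68*a + 84)/(a*(a^2 - 7*a + 12))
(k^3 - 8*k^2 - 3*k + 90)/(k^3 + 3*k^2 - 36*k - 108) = (k - 5)/(k + 6)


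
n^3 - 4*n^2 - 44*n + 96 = (n - 8)*(n - 2)*(n + 6)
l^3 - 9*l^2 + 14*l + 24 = (l - 6)*(l - 4)*(l + 1)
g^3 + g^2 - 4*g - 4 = (g - 2)*(g + 1)*(g + 2)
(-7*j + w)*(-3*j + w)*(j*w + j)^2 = 21*j^4*w^2 + 42*j^4*w + 21*j^4 - 10*j^3*w^3 - 20*j^3*w^2 - 10*j^3*w + j^2*w^4 + 2*j^2*w^3 + j^2*w^2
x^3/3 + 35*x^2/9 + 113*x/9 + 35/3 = (x/3 + 1)*(x + 5/3)*(x + 7)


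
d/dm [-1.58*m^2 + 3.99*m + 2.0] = 3.99 - 3.16*m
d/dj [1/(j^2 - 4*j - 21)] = 2*(2 - j)/(-j^2 + 4*j + 21)^2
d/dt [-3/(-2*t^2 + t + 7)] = 3*(1 - 4*t)/(-2*t^2 + t + 7)^2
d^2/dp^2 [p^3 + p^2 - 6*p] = 6*p + 2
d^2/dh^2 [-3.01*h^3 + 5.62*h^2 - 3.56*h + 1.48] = 11.24 - 18.06*h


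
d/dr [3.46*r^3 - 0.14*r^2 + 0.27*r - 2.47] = 10.38*r^2 - 0.28*r + 0.27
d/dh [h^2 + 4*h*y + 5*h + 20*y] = 2*h + 4*y + 5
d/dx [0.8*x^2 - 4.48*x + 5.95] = 1.6*x - 4.48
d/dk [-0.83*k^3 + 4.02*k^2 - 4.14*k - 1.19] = -2.49*k^2 + 8.04*k - 4.14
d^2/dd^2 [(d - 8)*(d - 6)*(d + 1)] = 6*d - 26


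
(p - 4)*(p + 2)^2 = p^3 - 12*p - 16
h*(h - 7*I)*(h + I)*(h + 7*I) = h^4 + I*h^3 + 49*h^2 + 49*I*h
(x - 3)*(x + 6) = x^2 + 3*x - 18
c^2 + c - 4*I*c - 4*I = (c + 1)*(c - 4*I)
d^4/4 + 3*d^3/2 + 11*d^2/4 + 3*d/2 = d*(d/4 + 1/2)*(d + 1)*(d + 3)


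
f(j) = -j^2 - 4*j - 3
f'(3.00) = -10.00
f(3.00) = -24.00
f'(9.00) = -22.00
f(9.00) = -120.00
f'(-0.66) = -2.68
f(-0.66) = -0.80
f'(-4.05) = 4.10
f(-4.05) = -3.20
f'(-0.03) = -3.94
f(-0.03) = -2.88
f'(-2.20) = 0.40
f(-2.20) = 0.96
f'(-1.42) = -1.16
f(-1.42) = 0.66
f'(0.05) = -4.10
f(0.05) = -3.20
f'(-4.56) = 5.12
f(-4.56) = -5.55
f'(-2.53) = 1.06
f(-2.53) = 0.72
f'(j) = -2*j - 4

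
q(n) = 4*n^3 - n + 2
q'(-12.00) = 1727.00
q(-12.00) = -6898.00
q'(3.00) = 107.00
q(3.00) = 107.00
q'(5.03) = 302.61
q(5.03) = 506.02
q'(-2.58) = 78.88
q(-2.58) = -64.11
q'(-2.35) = 65.27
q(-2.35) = -47.56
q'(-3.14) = 117.32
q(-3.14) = -118.70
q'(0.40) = 0.92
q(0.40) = 1.86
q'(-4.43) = 234.50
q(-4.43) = -341.32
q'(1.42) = 23.20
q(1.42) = 12.03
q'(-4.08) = 198.76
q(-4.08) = -265.59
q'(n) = 12*n^2 - 1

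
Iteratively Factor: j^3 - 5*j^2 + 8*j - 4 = (j - 1)*(j^2 - 4*j + 4) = (j - 2)*(j - 1)*(j - 2)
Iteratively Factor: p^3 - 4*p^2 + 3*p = (p - 3)*(p^2 - p) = (p - 3)*(p - 1)*(p)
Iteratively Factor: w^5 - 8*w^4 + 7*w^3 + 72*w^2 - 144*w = (w - 4)*(w^4 - 4*w^3 - 9*w^2 + 36*w) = w*(w - 4)*(w^3 - 4*w^2 - 9*w + 36) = w*(w - 4)^2*(w^2 - 9) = w*(w - 4)^2*(w + 3)*(w - 3)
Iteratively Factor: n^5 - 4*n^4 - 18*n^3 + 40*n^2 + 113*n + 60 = (n - 4)*(n^4 - 18*n^2 - 32*n - 15) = (n - 4)*(n + 3)*(n^3 - 3*n^2 - 9*n - 5) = (n - 5)*(n - 4)*(n + 3)*(n^2 + 2*n + 1) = (n - 5)*(n - 4)*(n + 1)*(n + 3)*(n + 1)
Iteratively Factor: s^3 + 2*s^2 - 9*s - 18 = (s + 2)*(s^2 - 9) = (s + 2)*(s + 3)*(s - 3)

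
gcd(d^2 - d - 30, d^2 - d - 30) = d^2 - d - 30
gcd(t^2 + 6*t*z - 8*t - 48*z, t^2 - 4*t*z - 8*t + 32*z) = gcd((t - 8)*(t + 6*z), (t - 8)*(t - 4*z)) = t - 8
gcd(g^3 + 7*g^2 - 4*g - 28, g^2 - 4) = g^2 - 4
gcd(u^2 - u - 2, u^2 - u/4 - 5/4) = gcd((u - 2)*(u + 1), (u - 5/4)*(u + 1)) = u + 1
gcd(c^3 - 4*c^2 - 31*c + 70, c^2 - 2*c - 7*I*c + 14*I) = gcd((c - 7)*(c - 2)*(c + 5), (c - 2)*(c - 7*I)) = c - 2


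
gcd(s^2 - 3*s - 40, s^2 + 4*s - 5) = s + 5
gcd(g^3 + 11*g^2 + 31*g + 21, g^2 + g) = g + 1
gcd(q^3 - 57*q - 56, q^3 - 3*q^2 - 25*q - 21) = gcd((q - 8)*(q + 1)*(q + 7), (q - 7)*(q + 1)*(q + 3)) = q + 1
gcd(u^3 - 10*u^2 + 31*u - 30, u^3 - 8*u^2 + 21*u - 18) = u^2 - 5*u + 6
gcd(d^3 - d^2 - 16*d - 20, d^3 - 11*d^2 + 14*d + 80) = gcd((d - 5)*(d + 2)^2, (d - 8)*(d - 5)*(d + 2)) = d^2 - 3*d - 10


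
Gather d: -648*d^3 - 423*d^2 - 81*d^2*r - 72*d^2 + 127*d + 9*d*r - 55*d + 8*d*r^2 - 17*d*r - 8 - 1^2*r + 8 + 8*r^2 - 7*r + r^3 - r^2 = -648*d^3 + d^2*(-81*r - 495) + d*(8*r^2 - 8*r + 72) + r^3 + 7*r^2 - 8*r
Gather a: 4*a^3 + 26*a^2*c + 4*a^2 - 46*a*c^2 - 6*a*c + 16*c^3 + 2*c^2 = 4*a^3 + a^2*(26*c + 4) + a*(-46*c^2 - 6*c) + 16*c^3 + 2*c^2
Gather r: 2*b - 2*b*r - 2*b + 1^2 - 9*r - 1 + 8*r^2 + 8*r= 8*r^2 + r*(-2*b - 1)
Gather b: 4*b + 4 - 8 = 4*b - 4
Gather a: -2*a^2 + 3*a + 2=-2*a^2 + 3*a + 2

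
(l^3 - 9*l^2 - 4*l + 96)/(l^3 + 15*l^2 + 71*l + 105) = (l^2 - 12*l + 32)/(l^2 + 12*l + 35)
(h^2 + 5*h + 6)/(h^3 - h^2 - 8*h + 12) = (h + 2)/(h^2 - 4*h + 4)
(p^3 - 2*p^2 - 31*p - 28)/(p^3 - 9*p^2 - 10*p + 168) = (p + 1)/(p - 6)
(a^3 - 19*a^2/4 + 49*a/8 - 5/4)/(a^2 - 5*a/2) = a - 9/4 + 1/(2*a)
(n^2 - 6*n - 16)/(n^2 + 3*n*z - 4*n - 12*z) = (n^2 - 6*n - 16)/(n^2 + 3*n*z - 4*n - 12*z)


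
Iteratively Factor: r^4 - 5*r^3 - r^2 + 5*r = (r + 1)*(r^3 - 6*r^2 + 5*r) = (r - 5)*(r + 1)*(r^2 - r) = (r - 5)*(r - 1)*(r + 1)*(r)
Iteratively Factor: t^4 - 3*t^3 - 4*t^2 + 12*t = (t - 3)*(t^3 - 4*t) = t*(t - 3)*(t^2 - 4) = t*(t - 3)*(t - 2)*(t + 2)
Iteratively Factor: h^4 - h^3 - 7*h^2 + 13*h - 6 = (h + 3)*(h^3 - 4*h^2 + 5*h - 2) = (h - 1)*(h + 3)*(h^2 - 3*h + 2) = (h - 1)^2*(h + 3)*(h - 2)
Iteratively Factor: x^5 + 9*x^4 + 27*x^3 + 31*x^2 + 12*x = (x)*(x^4 + 9*x^3 + 27*x^2 + 31*x + 12) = x*(x + 1)*(x^3 + 8*x^2 + 19*x + 12) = x*(x + 1)*(x + 4)*(x^2 + 4*x + 3) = x*(x + 1)*(x + 3)*(x + 4)*(x + 1)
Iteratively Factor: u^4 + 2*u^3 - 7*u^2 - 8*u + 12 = (u - 1)*(u^3 + 3*u^2 - 4*u - 12) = (u - 1)*(u + 2)*(u^2 + u - 6) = (u - 1)*(u + 2)*(u + 3)*(u - 2)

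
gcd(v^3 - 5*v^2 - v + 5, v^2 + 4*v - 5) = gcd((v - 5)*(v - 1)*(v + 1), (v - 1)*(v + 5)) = v - 1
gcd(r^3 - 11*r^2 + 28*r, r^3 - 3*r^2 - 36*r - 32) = 1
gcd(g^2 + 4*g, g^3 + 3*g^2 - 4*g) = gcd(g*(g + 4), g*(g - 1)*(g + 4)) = g^2 + 4*g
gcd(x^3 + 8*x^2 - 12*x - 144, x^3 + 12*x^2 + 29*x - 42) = x + 6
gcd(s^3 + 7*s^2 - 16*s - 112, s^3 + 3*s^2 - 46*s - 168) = s + 4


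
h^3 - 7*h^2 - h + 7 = (h - 7)*(h - 1)*(h + 1)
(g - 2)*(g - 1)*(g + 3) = g^3 - 7*g + 6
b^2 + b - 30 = (b - 5)*(b + 6)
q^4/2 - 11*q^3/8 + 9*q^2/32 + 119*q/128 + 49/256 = (q/2 + 1/4)*(q - 7/4)^2*(q + 1/4)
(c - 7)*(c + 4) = c^2 - 3*c - 28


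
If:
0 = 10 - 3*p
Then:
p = 10/3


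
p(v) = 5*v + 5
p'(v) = 5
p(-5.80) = -24.00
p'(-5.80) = 5.00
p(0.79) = 8.95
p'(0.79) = 5.00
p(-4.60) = -18.00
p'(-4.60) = 5.00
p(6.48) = 37.40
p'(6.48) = 5.00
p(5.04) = 30.20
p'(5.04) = 5.00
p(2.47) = 17.35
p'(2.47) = 5.00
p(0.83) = 9.15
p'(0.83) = 5.00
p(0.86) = 9.30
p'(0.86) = 5.00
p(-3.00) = -10.00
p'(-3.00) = 5.00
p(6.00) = 35.00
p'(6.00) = 5.00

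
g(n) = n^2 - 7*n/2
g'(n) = 2*n - 7/2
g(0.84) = -2.23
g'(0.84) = -1.82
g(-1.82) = 9.68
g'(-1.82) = -7.14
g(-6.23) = 60.62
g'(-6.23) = -15.96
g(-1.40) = 6.86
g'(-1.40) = -6.30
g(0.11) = -0.37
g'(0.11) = -3.28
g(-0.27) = 1.02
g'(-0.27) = -4.04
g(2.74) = -2.08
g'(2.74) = 1.98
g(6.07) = 15.60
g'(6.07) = 8.64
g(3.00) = -1.50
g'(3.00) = 2.50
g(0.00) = 0.00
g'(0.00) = -3.50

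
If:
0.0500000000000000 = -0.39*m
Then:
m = -0.13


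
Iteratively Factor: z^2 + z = (z + 1)*(z)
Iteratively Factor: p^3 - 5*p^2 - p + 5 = (p - 1)*(p^2 - 4*p - 5) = (p - 1)*(p + 1)*(p - 5)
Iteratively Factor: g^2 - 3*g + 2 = (g - 1)*(g - 2)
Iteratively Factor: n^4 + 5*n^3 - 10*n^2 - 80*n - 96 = (n + 2)*(n^3 + 3*n^2 - 16*n - 48) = (n - 4)*(n + 2)*(n^2 + 7*n + 12) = (n - 4)*(n + 2)*(n + 4)*(n + 3)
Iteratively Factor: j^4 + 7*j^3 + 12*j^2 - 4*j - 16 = (j + 4)*(j^3 + 3*j^2 - 4) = (j + 2)*(j + 4)*(j^2 + j - 2) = (j + 2)^2*(j + 4)*(j - 1)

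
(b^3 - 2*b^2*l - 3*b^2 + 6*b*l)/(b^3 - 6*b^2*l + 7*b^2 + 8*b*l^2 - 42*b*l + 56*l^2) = b*(b - 3)/(b^2 - 4*b*l + 7*b - 28*l)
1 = 1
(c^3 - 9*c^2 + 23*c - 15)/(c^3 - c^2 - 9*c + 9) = (c - 5)/(c + 3)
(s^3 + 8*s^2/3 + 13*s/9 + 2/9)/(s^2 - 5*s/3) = (9*s^3 + 24*s^2 + 13*s + 2)/(3*s*(3*s - 5))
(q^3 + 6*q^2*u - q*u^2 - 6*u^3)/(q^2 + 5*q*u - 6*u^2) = q + u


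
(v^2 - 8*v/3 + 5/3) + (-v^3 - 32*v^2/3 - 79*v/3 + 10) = -v^3 - 29*v^2/3 - 29*v + 35/3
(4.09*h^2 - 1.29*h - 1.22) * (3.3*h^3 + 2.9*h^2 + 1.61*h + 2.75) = 13.497*h^5 + 7.604*h^4 - 1.1821*h^3 + 5.6326*h^2 - 5.5117*h - 3.355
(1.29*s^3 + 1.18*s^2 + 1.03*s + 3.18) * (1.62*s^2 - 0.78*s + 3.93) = 2.0898*s^5 + 0.9054*s^4 + 5.8179*s^3 + 8.9856*s^2 + 1.5675*s + 12.4974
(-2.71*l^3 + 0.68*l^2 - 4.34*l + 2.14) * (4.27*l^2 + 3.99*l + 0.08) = -11.5717*l^5 - 7.9093*l^4 - 16.0354*l^3 - 8.1244*l^2 + 8.1914*l + 0.1712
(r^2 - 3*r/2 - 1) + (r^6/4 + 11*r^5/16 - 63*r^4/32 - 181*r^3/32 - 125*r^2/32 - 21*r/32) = r^6/4 + 11*r^5/16 - 63*r^4/32 - 181*r^3/32 - 93*r^2/32 - 69*r/32 - 1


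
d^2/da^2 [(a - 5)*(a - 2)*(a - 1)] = 6*a - 16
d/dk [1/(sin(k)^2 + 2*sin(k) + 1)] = -2*cos(k)/(sin(k) + 1)^3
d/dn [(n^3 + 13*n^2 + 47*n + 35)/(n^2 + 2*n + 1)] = (n^2 + 2*n - 23)/(n^2 + 2*n + 1)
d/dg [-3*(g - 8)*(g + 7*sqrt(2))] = -6*g - 21*sqrt(2) + 24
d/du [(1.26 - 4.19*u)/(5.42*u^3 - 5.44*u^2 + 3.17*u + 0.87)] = (45.4196*u^3 - 43.2812*u^2 + 13.7088*u - 7.6395)/(29.3764*u^6 - 58.9696*u^5 + 63.9564*u^4 - 25.0588*u^3 + 0.583299999999999*u^2 + 5.5158*u + 0.7569)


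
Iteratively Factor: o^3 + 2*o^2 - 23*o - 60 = (o - 5)*(o^2 + 7*o + 12) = (o - 5)*(o + 3)*(o + 4)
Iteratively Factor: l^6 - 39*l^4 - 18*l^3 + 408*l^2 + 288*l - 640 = (l + 2)*(l^5 - 2*l^4 - 35*l^3 + 52*l^2 + 304*l - 320) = (l + 2)*(l + 4)*(l^4 - 6*l^3 - 11*l^2 + 96*l - 80) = (l + 2)*(l + 4)^2*(l^3 - 10*l^2 + 29*l - 20) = (l - 4)*(l + 2)*(l + 4)^2*(l^2 - 6*l + 5) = (l - 4)*(l - 1)*(l + 2)*(l + 4)^2*(l - 5)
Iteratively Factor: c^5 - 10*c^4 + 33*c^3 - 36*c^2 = (c - 3)*(c^4 - 7*c^3 + 12*c^2) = (c - 4)*(c - 3)*(c^3 - 3*c^2) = (c - 4)*(c - 3)^2*(c^2) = c*(c - 4)*(c - 3)^2*(c)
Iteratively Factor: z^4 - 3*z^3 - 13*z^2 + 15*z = (z)*(z^3 - 3*z^2 - 13*z + 15) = z*(z - 5)*(z^2 + 2*z - 3) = z*(z - 5)*(z + 3)*(z - 1)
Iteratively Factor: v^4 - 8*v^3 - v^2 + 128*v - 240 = (v - 5)*(v^3 - 3*v^2 - 16*v + 48) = (v - 5)*(v - 4)*(v^2 + v - 12) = (v - 5)*(v - 4)*(v + 4)*(v - 3)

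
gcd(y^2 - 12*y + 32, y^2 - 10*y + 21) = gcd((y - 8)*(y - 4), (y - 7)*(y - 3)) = 1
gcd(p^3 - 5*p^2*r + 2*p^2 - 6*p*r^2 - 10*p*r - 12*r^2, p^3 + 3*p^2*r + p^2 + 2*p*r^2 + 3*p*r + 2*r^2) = p + r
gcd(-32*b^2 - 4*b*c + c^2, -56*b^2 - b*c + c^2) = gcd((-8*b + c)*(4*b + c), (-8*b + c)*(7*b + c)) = 8*b - c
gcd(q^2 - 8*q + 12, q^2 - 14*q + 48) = q - 6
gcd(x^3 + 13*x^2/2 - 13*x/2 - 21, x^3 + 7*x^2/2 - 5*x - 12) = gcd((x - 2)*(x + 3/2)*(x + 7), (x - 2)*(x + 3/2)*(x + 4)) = x^2 - x/2 - 3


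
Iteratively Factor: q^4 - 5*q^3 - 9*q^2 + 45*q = (q)*(q^3 - 5*q^2 - 9*q + 45) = q*(q - 3)*(q^2 - 2*q - 15) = q*(q - 5)*(q - 3)*(q + 3)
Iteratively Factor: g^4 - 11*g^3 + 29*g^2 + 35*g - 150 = (g - 5)*(g^3 - 6*g^2 - g + 30) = (g - 5)*(g + 2)*(g^2 - 8*g + 15) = (g - 5)^2*(g + 2)*(g - 3)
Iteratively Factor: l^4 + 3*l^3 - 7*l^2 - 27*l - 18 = (l + 2)*(l^3 + l^2 - 9*l - 9) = (l + 2)*(l + 3)*(l^2 - 2*l - 3) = (l + 1)*(l + 2)*(l + 3)*(l - 3)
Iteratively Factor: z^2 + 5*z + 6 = (z + 3)*(z + 2)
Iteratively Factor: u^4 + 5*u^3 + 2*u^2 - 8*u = (u + 4)*(u^3 + u^2 - 2*u) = (u - 1)*(u + 4)*(u^2 + 2*u) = u*(u - 1)*(u + 4)*(u + 2)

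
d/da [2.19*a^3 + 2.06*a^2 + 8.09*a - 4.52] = 6.57*a^2 + 4.12*a + 8.09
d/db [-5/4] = 0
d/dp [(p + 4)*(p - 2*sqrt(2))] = 2*p - 2*sqrt(2) + 4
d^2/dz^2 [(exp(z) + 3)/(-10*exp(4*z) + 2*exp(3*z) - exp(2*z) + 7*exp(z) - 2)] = (-900*exp(8*z) - 4580*exp(7*z) + 1344*exp(6*z) - 1092*exp(5*z) + 351*exp(4*z) + 805*exp(3*z) - 33*exp(2*z) - 137*exp(z) - 46)*exp(z)/(1000*exp(12*z) - 600*exp(11*z) + 420*exp(10*z) - 2228*exp(9*z) + 1482*exp(8*z) - 750*exp(7*z) + 1699*exp(6*z) - 1179*exp(5*z) + 441*exp(4*z) - 451*exp(3*z) + 306*exp(2*z) - 84*exp(z) + 8)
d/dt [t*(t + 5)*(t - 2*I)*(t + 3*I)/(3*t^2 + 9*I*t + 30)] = (2*t^3 + t^2*(5 + 18*I) + t*(-30 + 50*I) - 75)/(3*t^2 + 30*I*t - 75)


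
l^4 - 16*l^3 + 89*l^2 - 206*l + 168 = (l - 7)*(l - 4)*(l - 3)*(l - 2)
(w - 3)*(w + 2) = w^2 - w - 6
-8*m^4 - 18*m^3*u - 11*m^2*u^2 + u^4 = (-4*m + u)*(m + u)^2*(2*m + u)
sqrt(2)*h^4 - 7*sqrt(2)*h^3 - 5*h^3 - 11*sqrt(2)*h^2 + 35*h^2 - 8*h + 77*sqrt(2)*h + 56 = (h - 7)*(h - 4*sqrt(2))*(h + sqrt(2))*(sqrt(2)*h + 1)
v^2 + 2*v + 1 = (v + 1)^2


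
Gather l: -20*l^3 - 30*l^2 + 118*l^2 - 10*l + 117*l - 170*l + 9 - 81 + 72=-20*l^3 + 88*l^2 - 63*l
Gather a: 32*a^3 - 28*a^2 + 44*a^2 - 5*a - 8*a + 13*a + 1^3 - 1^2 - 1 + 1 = 32*a^3 + 16*a^2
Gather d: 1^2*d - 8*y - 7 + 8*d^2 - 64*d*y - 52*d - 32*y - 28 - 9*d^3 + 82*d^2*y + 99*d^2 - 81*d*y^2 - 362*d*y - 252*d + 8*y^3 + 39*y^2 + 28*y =-9*d^3 + d^2*(82*y + 107) + d*(-81*y^2 - 426*y - 303) + 8*y^3 + 39*y^2 - 12*y - 35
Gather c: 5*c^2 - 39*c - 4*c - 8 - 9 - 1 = 5*c^2 - 43*c - 18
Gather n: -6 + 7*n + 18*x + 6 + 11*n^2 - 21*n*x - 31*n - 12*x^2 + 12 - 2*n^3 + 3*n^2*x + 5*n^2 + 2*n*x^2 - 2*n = -2*n^3 + n^2*(3*x + 16) + n*(2*x^2 - 21*x - 26) - 12*x^2 + 18*x + 12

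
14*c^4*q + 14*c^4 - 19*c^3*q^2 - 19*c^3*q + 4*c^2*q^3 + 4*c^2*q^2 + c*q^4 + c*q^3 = (-2*c + q)*(-c + q)*(7*c + q)*(c*q + c)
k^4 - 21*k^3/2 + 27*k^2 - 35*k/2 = k*(k - 7)*(k - 5/2)*(k - 1)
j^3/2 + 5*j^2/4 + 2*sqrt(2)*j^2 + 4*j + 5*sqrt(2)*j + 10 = (j/2 + sqrt(2))*(j + 5/2)*(j + 2*sqrt(2))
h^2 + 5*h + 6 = (h + 2)*(h + 3)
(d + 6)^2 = d^2 + 12*d + 36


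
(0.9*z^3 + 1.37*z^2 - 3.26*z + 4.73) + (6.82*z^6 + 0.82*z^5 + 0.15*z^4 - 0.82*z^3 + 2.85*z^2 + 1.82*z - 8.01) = 6.82*z^6 + 0.82*z^5 + 0.15*z^4 + 0.0800000000000001*z^3 + 4.22*z^2 - 1.44*z - 3.28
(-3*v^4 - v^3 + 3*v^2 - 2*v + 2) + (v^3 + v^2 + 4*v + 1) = -3*v^4 + 4*v^2 + 2*v + 3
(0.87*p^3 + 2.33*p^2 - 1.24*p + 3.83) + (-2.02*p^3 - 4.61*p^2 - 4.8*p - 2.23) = -1.15*p^3 - 2.28*p^2 - 6.04*p + 1.6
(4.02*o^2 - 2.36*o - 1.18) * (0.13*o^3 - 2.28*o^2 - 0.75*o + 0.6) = 0.5226*o^5 - 9.4724*o^4 + 2.2124*o^3 + 6.8724*o^2 - 0.531*o - 0.708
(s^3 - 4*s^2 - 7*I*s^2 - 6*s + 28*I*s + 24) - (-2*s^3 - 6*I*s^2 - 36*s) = 3*s^3 - 4*s^2 - I*s^2 + 30*s + 28*I*s + 24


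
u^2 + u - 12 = (u - 3)*(u + 4)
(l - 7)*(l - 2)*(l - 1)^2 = l^4 - 11*l^3 + 33*l^2 - 37*l + 14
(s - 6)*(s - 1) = s^2 - 7*s + 6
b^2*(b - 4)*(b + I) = b^4 - 4*b^3 + I*b^3 - 4*I*b^2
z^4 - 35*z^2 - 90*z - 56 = (z - 7)*(z + 1)*(z + 2)*(z + 4)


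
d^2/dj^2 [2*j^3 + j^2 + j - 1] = 12*j + 2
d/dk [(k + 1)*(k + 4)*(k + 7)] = 3*k^2 + 24*k + 39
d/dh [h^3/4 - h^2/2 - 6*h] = 3*h^2/4 - h - 6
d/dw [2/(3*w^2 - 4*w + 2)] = 4*(2 - 3*w)/(3*w^2 - 4*w + 2)^2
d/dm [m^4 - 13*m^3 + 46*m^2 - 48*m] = 4*m^3 - 39*m^2 + 92*m - 48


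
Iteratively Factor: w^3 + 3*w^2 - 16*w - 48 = (w - 4)*(w^2 + 7*w + 12) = (w - 4)*(w + 3)*(w + 4)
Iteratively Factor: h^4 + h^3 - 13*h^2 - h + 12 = (h + 1)*(h^3 - 13*h + 12) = (h - 1)*(h + 1)*(h^2 + h - 12) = (h - 1)*(h + 1)*(h + 4)*(h - 3)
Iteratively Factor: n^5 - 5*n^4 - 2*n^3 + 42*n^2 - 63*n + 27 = (n - 3)*(n^4 - 2*n^3 - 8*n^2 + 18*n - 9) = (n - 3)*(n - 1)*(n^3 - n^2 - 9*n + 9) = (n - 3)*(n - 1)^2*(n^2 - 9) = (n - 3)^2*(n - 1)^2*(n + 3)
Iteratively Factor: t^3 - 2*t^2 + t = (t - 1)*(t^2 - t) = (t - 1)^2*(t)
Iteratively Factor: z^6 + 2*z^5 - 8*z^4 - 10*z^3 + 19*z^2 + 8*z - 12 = (z + 3)*(z^5 - z^4 - 5*z^3 + 5*z^2 + 4*z - 4) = (z - 1)*(z + 3)*(z^4 - 5*z^2 + 4) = (z - 1)*(z + 1)*(z + 3)*(z^3 - z^2 - 4*z + 4) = (z - 1)^2*(z + 1)*(z + 3)*(z^2 - 4) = (z - 2)*(z - 1)^2*(z + 1)*(z + 3)*(z + 2)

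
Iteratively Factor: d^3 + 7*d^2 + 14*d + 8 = (d + 4)*(d^2 + 3*d + 2) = (d + 1)*(d + 4)*(d + 2)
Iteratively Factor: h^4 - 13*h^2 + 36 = (h + 2)*(h^3 - 2*h^2 - 9*h + 18) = (h - 3)*(h + 2)*(h^2 + h - 6) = (h - 3)*(h - 2)*(h + 2)*(h + 3)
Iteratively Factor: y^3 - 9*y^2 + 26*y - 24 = (y - 3)*(y^2 - 6*y + 8) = (y - 4)*(y - 3)*(y - 2)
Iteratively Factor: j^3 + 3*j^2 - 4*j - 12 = (j - 2)*(j^2 + 5*j + 6) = (j - 2)*(j + 2)*(j + 3)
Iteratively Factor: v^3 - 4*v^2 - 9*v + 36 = (v - 3)*(v^2 - v - 12) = (v - 4)*(v - 3)*(v + 3)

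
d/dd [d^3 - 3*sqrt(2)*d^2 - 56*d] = 3*d^2 - 6*sqrt(2)*d - 56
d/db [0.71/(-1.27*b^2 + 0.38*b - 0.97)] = (1.8034*b - 0.2698)/(1.27*b^2 - 0.38*b + 0.97)^2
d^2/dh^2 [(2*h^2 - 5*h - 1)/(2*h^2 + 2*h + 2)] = (-7*h^3 - 9*h^2 + 12*h + 7)/(h^6 + 3*h^5 + 6*h^4 + 7*h^3 + 6*h^2 + 3*h + 1)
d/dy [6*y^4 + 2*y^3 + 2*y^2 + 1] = 2*y*(12*y^2 + 3*y + 2)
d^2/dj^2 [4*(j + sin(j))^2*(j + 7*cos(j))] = -28*(j + sin(j))^2*cos(j) - 8*(j + sin(j))*(j + 7*cos(j))*sin(j) - 16*(j + sin(j))*(7*sin(j) - 1)*(cos(j) + 1) + 8*(j + 7*cos(j))*(cos(j) + 1)^2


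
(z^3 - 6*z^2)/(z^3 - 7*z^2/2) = 2*(z - 6)/(2*z - 7)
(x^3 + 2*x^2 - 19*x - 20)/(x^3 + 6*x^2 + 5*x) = (x - 4)/x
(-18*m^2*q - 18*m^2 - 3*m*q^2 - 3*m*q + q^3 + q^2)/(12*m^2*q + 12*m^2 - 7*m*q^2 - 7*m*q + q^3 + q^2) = (-18*m^2 - 3*m*q + q^2)/(12*m^2 - 7*m*q + q^2)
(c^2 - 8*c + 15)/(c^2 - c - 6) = (c - 5)/(c + 2)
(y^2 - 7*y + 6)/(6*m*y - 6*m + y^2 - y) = (y - 6)/(6*m + y)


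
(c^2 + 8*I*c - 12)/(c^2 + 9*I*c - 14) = (c + 6*I)/(c + 7*I)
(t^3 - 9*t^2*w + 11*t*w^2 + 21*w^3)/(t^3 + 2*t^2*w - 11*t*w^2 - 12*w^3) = (t - 7*w)/(t + 4*w)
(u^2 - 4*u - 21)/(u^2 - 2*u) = (u^2 - 4*u - 21)/(u*(u - 2))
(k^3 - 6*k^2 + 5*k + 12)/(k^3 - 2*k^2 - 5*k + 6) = (k^2 - 3*k - 4)/(k^2 + k - 2)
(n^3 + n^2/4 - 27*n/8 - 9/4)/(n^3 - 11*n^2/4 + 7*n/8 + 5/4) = (8*n^2 + 18*n + 9)/(8*n^2 - 6*n - 5)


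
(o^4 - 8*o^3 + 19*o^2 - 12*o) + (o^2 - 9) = o^4 - 8*o^3 + 20*o^2 - 12*o - 9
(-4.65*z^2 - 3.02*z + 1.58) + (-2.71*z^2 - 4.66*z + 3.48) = -7.36*z^2 - 7.68*z + 5.06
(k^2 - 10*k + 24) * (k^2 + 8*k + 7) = k^4 - 2*k^3 - 49*k^2 + 122*k + 168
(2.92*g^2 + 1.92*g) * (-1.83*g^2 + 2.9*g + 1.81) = -5.3436*g^4 + 4.9544*g^3 + 10.8532*g^2 + 3.4752*g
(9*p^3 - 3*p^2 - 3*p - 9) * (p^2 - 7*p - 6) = 9*p^5 - 66*p^4 - 36*p^3 + 30*p^2 + 81*p + 54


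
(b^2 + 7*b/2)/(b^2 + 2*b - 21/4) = 2*b/(2*b - 3)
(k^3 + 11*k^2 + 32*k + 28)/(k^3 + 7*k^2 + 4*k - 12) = (k^2 + 9*k + 14)/(k^2 + 5*k - 6)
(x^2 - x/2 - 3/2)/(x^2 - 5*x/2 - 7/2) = (2*x - 3)/(2*x - 7)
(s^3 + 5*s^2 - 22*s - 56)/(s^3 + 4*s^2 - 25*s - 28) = (s + 2)/(s + 1)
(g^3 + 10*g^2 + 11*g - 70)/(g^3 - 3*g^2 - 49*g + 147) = (g^2 + 3*g - 10)/(g^2 - 10*g + 21)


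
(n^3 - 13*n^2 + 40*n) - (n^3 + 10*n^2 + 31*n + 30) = -23*n^2 + 9*n - 30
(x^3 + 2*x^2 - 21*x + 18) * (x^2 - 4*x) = x^5 - 2*x^4 - 29*x^3 + 102*x^2 - 72*x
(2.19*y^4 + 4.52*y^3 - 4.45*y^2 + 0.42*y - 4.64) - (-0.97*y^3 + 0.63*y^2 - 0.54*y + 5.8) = 2.19*y^4 + 5.49*y^3 - 5.08*y^2 + 0.96*y - 10.44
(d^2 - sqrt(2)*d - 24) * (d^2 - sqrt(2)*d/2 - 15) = d^4 - 3*sqrt(2)*d^3/2 - 38*d^2 + 27*sqrt(2)*d + 360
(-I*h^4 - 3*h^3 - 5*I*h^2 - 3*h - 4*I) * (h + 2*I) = -I*h^5 - h^4 - 11*I*h^3 + 7*h^2 - 10*I*h + 8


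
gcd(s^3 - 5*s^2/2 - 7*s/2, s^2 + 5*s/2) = s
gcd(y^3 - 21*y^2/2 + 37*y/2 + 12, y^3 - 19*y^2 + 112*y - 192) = y^2 - 11*y + 24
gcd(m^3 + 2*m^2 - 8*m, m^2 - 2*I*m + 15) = 1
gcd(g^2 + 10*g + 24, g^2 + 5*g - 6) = g + 6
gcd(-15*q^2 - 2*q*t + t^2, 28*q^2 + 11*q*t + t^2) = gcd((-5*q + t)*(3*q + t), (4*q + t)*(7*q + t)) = 1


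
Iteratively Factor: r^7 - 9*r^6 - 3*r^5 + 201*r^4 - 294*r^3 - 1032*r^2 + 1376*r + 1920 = (r - 4)*(r^6 - 5*r^5 - 23*r^4 + 109*r^3 + 142*r^2 - 464*r - 480) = (r - 4)*(r + 2)*(r^5 - 7*r^4 - 9*r^3 + 127*r^2 - 112*r - 240) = (r - 4)*(r + 1)*(r + 2)*(r^4 - 8*r^3 - r^2 + 128*r - 240) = (r - 5)*(r - 4)*(r + 1)*(r + 2)*(r^3 - 3*r^2 - 16*r + 48) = (r - 5)*(r - 4)*(r + 1)*(r + 2)*(r + 4)*(r^2 - 7*r + 12) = (r - 5)*(r - 4)^2*(r + 1)*(r + 2)*(r + 4)*(r - 3)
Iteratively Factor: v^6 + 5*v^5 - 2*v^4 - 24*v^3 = (v + 4)*(v^5 + v^4 - 6*v^3) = (v + 3)*(v + 4)*(v^4 - 2*v^3) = v*(v + 3)*(v + 4)*(v^3 - 2*v^2) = v^2*(v + 3)*(v + 4)*(v^2 - 2*v) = v^2*(v - 2)*(v + 3)*(v + 4)*(v)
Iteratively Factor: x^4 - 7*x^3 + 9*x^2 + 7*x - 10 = (x - 2)*(x^3 - 5*x^2 - x + 5) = (x - 5)*(x - 2)*(x^2 - 1) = (x - 5)*(x - 2)*(x - 1)*(x + 1)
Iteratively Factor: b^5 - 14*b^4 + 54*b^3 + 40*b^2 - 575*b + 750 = (b - 5)*(b^4 - 9*b^3 + 9*b^2 + 85*b - 150) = (b - 5)*(b - 2)*(b^3 - 7*b^2 - 5*b + 75) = (b - 5)^2*(b - 2)*(b^2 - 2*b - 15) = (b - 5)^3*(b - 2)*(b + 3)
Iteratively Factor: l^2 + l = (l)*(l + 1)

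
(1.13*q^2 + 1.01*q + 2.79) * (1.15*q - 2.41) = 1.2995*q^3 - 1.5618*q^2 + 0.7744*q - 6.7239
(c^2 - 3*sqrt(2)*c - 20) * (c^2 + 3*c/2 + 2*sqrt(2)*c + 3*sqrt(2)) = c^4 - sqrt(2)*c^3 + 3*c^3/2 - 32*c^2 - 3*sqrt(2)*c^2/2 - 40*sqrt(2)*c - 48*c - 60*sqrt(2)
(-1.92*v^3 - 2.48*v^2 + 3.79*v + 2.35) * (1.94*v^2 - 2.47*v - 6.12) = -3.7248*v^5 - 0.0687999999999995*v^4 + 25.2286*v^3 + 10.3753*v^2 - 28.9993*v - 14.382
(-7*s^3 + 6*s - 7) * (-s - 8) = 7*s^4 + 56*s^3 - 6*s^2 - 41*s + 56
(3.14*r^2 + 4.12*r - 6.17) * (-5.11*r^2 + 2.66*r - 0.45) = -16.0454*r^4 - 12.7008*r^3 + 41.0749*r^2 - 18.2662*r + 2.7765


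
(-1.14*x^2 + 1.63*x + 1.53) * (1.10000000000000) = -1.254*x^2 + 1.793*x + 1.683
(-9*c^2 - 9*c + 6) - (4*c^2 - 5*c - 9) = -13*c^2 - 4*c + 15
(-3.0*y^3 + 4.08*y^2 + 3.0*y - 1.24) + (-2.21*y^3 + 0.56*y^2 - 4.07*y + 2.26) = -5.21*y^3 + 4.64*y^2 - 1.07*y + 1.02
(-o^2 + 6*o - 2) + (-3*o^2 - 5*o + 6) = -4*o^2 + o + 4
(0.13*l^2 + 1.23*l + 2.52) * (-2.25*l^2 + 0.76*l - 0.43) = -0.2925*l^4 - 2.6687*l^3 - 4.7911*l^2 + 1.3863*l - 1.0836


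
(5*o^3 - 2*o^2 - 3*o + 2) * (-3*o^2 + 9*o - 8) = -15*o^5 + 51*o^4 - 49*o^3 - 17*o^2 + 42*o - 16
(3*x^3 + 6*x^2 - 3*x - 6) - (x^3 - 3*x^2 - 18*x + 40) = 2*x^3 + 9*x^2 + 15*x - 46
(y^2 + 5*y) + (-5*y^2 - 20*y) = -4*y^2 - 15*y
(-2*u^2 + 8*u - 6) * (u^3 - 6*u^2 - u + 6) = -2*u^5 + 20*u^4 - 52*u^3 + 16*u^2 + 54*u - 36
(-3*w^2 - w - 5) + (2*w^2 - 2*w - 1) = -w^2 - 3*w - 6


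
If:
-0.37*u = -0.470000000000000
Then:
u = 1.27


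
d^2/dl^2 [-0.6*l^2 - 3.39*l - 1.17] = -1.20000000000000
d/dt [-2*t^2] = -4*t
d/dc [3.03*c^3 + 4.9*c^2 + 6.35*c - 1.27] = 9.09*c^2 + 9.8*c + 6.35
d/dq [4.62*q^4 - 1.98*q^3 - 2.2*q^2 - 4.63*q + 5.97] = 18.48*q^3 - 5.94*q^2 - 4.4*q - 4.63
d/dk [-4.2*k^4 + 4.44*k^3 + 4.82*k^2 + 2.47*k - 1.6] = -16.8*k^3 + 13.32*k^2 + 9.64*k + 2.47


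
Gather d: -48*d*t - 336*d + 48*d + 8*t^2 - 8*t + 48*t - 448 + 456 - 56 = d*(-48*t - 288) + 8*t^2 + 40*t - 48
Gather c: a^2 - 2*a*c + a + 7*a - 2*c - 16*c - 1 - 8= a^2 + 8*a + c*(-2*a - 18) - 9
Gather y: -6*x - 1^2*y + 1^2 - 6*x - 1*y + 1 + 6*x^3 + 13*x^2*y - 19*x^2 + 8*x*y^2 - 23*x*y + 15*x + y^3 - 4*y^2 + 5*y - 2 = 6*x^3 - 19*x^2 + 3*x + y^3 + y^2*(8*x - 4) + y*(13*x^2 - 23*x + 3)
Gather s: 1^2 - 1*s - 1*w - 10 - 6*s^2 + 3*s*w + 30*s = -6*s^2 + s*(3*w + 29) - w - 9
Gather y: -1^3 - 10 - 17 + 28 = 0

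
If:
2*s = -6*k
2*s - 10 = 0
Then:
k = -5/3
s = 5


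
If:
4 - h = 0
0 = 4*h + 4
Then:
No Solution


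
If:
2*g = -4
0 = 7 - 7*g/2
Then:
No Solution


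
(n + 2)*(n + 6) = n^2 + 8*n + 12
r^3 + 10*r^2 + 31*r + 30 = (r + 2)*(r + 3)*(r + 5)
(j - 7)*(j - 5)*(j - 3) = j^3 - 15*j^2 + 71*j - 105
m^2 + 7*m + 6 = (m + 1)*(m + 6)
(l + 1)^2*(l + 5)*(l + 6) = l^4 + 13*l^3 + 53*l^2 + 71*l + 30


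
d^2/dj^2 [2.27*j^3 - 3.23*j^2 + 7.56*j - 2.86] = 13.62*j - 6.46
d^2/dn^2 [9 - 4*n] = 0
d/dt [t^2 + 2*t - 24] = 2*t + 2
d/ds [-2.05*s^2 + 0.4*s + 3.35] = 0.4 - 4.1*s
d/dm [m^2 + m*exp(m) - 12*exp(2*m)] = m*exp(m) + 2*m - 24*exp(2*m) + exp(m)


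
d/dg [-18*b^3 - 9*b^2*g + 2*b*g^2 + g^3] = -9*b^2 + 4*b*g + 3*g^2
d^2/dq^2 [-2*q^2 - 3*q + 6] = -4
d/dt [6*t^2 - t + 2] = 12*t - 1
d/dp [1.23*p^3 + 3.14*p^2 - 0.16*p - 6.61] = 3.69*p^2 + 6.28*p - 0.16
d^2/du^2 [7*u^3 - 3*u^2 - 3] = 42*u - 6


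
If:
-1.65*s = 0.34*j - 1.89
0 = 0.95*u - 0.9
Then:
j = 5.55882352941176 - 4.85294117647059*s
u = 0.95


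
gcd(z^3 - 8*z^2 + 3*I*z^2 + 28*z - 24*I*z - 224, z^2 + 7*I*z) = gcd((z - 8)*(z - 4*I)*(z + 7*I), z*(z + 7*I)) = z + 7*I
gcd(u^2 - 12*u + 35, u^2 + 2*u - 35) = u - 5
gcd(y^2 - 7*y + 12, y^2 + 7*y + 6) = 1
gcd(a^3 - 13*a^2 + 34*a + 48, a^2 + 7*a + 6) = a + 1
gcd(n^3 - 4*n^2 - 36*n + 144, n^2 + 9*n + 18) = n + 6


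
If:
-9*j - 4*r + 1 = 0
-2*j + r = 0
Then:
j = 1/17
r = 2/17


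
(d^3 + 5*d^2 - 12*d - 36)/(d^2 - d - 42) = (d^2 - d - 6)/(d - 7)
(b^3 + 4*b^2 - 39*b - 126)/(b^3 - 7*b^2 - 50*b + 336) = (b + 3)/(b - 8)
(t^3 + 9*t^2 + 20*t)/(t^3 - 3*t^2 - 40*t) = (t + 4)/(t - 8)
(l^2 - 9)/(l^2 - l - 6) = (l + 3)/(l + 2)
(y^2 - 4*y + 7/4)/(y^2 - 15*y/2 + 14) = (y - 1/2)/(y - 4)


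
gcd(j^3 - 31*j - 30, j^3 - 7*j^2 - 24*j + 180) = j^2 - j - 30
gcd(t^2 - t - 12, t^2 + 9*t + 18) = t + 3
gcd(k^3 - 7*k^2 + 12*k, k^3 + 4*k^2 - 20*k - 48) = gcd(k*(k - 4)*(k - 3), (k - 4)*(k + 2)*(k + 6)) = k - 4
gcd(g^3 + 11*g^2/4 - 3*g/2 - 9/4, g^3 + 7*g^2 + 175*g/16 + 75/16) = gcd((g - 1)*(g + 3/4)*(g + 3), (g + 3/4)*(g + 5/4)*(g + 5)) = g + 3/4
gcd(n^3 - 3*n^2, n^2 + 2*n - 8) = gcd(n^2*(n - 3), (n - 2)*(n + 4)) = 1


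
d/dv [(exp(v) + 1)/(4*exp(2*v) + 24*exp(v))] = (-exp(2*v) - 2*exp(v) - 6)*exp(-v)/(4*(exp(2*v) + 12*exp(v) + 36))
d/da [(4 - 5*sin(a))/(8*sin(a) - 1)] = -27*cos(a)/(8*sin(a) - 1)^2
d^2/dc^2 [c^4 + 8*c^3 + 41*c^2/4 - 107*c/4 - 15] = 12*c^2 + 48*c + 41/2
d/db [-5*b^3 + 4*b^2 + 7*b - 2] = -15*b^2 + 8*b + 7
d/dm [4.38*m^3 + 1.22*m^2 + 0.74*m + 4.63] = 13.14*m^2 + 2.44*m + 0.74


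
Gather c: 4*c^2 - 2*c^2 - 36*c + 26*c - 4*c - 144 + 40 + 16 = 2*c^2 - 14*c - 88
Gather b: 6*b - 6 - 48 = 6*b - 54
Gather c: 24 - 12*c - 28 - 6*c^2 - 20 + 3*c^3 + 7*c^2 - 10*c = 3*c^3 + c^2 - 22*c - 24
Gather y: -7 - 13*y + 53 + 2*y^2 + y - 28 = 2*y^2 - 12*y + 18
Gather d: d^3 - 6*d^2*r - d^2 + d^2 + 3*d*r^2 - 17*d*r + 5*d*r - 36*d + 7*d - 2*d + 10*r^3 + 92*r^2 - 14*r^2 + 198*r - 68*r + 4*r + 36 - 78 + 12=d^3 - 6*d^2*r + d*(3*r^2 - 12*r - 31) + 10*r^3 + 78*r^2 + 134*r - 30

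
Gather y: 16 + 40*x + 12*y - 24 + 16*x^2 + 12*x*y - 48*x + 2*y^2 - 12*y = 16*x^2 + 12*x*y - 8*x + 2*y^2 - 8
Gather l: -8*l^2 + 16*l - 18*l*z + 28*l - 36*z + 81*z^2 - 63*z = -8*l^2 + l*(44 - 18*z) + 81*z^2 - 99*z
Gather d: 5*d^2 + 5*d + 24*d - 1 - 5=5*d^2 + 29*d - 6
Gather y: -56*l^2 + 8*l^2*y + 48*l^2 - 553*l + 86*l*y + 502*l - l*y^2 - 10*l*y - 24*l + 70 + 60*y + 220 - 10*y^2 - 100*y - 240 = -8*l^2 - 75*l + y^2*(-l - 10) + y*(8*l^2 + 76*l - 40) + 50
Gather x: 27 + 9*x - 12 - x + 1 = 8*x + 16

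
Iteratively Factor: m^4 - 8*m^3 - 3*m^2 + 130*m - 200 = (m - 5)*(m^3 - 3*m^2 - 18*m + 40) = (m - 5)*(m - 2)*(m^2 - m - 20) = (m - 5)*(m - 2)*(m + 4)*(m - 5)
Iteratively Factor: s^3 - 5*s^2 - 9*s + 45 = (s + 3)*(s^2 - 8*s + 15) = (s - 5)*(s + 3)*(s - 3)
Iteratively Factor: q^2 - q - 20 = (q - 5)*(q + 4)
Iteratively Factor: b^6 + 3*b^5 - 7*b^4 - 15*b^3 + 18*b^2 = (b)*(b^5 + 3*b^4 - 7*b^3 - 15*b^2 + 18*b) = b*(b + 3)*(b^4 - 7*b^2 + 6*b) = b*(b - 1)*(b + 3)*(b^3 + b^2 - 6*b) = b*(b - 1)*(b + 3)^2*(b^2 - 2*b) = b*(b - 2)*(b - 1)*(b + 3)^2*(b)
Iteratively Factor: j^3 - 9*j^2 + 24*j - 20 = (j - 2)*(j^2 - 7*j + 10) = (j - 2)^2*(j - 5)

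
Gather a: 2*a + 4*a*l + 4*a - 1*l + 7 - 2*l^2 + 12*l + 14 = a*(4*l + 6) - 2*l^2 + 11*l + 21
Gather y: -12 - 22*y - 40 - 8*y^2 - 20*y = -8*y^2 - 42*y - 52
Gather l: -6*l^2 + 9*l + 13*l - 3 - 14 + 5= -6*l^2 + 22*l - 12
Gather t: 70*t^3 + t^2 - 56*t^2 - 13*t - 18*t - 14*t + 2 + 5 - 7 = 70*t^3 - 55*t^2 - 45*t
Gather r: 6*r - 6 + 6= 6*r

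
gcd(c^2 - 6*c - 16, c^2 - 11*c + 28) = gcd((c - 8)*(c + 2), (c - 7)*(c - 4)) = 1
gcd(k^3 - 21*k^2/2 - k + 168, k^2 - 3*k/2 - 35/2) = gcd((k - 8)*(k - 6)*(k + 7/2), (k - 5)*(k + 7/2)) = k + 7/2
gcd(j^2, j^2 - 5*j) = j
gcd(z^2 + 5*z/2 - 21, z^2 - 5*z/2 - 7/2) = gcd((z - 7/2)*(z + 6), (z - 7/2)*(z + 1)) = z - 7/2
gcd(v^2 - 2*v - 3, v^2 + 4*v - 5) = 1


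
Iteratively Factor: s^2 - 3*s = (s)*(s - 3)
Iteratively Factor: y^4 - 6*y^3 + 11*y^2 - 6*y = (y - 3)*(y^3 - 3*y^2 + 2*y) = (y - 3)*(y - 1)*(y^2 - 2*y) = (y - 3)*(y - 2)*(y - 1)*(y)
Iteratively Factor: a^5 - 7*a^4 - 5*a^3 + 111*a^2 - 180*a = (a - 3)*(a^4 - 4*a^3 - 17*a^2 + 60*a) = (a - 3)^2*(a^3 - a^2 - 20*a) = (a - 3)^2*(a + 4)*(a^2 - 5*a) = a*(a - 3)^2*(a + 4)*(a - 5)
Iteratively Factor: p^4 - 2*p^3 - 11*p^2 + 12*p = (p - 4)*(p^3 + 2*p^2 - 3*p) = (p - 4)*(p + 3)*(p^2 - p) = (p - 4)*(p - 1)*(p + 3)*(p)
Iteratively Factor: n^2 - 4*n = (n)*(n - 4)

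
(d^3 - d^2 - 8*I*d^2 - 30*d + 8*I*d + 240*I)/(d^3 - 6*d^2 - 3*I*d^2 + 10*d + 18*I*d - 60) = (d^2 + d*(5 - 8*I) - 40*I)/(d^2 - 3*I*d + 10)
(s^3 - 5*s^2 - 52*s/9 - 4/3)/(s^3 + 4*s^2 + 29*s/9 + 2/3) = (s - 6)/(s + 3)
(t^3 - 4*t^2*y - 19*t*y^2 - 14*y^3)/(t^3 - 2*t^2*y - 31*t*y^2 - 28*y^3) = (t + 2*y)/(t + 4*y)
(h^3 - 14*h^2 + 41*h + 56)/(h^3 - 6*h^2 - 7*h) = (h - 8)/h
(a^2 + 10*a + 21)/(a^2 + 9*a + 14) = (a + 3)/(a + 2)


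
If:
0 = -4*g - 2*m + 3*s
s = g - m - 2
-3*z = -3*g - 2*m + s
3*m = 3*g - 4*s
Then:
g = 17/3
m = -7/3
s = 6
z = 19/9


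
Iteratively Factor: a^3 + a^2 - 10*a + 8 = (a - 2)*(a^2 + 3*a - 4) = (a - 2)*(a - 1)*(a + 4)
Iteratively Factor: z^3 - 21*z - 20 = (z + 4)*(z^2 - 4*z - 5) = (z - 5)*(z + 4)*(z + 1)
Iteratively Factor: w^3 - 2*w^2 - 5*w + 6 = (w - 3)*(w^2 + w - 2) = (w - 3)*(w + 2)*(w - 1)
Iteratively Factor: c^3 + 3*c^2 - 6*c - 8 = (c + 4)*(c^2 - c - 2) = (c - 2)*(c + 4)*(c + 1)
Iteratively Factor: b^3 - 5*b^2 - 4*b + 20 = (b - 5)*(b^2 - 4) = (b - 5)*(b + 2)*(b - 2)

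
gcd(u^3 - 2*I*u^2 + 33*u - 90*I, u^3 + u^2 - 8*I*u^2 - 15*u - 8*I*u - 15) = u^2 - 8*I*u - 15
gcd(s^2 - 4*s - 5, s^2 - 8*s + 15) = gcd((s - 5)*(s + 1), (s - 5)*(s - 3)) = s - 5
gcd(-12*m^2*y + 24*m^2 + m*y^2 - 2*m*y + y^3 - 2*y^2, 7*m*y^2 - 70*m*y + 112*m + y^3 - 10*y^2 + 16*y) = y - 2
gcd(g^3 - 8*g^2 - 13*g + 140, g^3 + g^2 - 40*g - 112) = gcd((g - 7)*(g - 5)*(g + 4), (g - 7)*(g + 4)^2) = g^2 - 3*g - 28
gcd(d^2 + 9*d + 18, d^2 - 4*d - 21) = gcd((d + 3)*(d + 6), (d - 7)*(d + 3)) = d + 3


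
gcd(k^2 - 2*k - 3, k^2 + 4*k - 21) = k - 3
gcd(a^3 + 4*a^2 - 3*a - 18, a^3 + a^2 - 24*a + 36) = a - 2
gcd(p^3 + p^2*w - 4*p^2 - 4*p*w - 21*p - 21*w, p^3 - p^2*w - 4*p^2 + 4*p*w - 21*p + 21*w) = p^2 - 4*p - 21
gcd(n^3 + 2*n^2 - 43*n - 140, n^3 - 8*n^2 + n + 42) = n - 7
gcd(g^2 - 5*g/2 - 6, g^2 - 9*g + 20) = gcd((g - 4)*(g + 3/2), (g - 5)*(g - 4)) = g - 4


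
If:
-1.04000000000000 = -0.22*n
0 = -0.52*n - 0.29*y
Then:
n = 4.73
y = -8.48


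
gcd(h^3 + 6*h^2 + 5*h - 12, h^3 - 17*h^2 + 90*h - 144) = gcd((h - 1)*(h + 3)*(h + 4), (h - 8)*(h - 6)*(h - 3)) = 1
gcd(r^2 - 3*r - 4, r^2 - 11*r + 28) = r - 4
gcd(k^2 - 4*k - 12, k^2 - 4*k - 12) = k^2 - 4*k - 12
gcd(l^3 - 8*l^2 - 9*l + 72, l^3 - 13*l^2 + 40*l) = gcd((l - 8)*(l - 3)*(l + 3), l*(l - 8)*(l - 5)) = l - 8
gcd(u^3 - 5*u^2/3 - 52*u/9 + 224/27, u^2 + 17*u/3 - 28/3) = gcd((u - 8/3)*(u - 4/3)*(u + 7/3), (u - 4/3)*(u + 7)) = u - 4/3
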